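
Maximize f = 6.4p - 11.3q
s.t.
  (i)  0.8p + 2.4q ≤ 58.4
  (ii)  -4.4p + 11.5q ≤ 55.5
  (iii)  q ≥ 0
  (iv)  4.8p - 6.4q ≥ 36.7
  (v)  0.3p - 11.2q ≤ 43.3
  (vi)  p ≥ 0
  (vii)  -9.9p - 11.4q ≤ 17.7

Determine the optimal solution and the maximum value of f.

p = 73, q = 0, maximum f = 467.2

Extreme points and f = 6.4p - 11.3q:
  (73, 0) → f = 2336/5
  (5773/208, 3137/208) → f = 14991/2080
  (367/48, 0) → f = 734/15

The optimum lies where 0.8p + 2.4q = 58.4 and q = 0.
Solving simultaneously gives p = 73, q = 0.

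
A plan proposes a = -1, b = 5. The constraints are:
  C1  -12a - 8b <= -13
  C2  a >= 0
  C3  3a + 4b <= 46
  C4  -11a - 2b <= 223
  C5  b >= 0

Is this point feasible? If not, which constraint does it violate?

Constraint C2: a = -1, which is not ≥ 0. All other constraints are satisfied.

not feasible — violates C2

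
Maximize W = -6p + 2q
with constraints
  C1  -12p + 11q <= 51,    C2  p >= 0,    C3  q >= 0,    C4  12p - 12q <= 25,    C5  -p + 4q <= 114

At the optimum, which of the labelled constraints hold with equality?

C1 and C2

Feasible corners and W = -6p + 2q:
  (0, 51/11) → W = 102/11
  (1050/37, 1317/37) → W = -3666/37
  (0, 0) → W = 0
  (25/12, 0) → W = -25/2
  (367/9, 1393/36) → W = -3011/18

The maximum is at (0, 51/11). Substituting into each constraint, equality holds for C1 and C2; the remaining constraints have slack.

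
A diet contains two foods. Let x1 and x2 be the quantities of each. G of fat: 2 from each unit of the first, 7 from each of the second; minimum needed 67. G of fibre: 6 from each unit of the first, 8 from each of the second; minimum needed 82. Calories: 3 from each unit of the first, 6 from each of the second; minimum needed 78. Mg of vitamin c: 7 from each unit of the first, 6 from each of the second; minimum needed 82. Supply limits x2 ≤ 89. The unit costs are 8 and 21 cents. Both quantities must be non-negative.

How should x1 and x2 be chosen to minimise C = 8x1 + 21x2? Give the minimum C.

x1 = 16, x2 = 5, minimum C = 233

Corner points and C = 8x1 + 21x2:
  (0, 41/3) → C = 287
  (0, 89) → C = 1869
  (67/2, 0) → C = 268
  (16, 5) → C = 233
  (1, 25/2) → C = 541/2
The feasible region is unbounded (it extends along (1, 0)), but C strictly increases along every unbounded feasible direction, so there is no improving ray and the minimum is attained at a vertex.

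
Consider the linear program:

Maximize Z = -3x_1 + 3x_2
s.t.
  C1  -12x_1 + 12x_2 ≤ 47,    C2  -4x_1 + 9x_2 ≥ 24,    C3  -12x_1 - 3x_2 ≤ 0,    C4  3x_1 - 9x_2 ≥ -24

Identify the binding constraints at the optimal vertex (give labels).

Corner points and Z = -3x_1 + 3x_2:
  (-3/5, 12/5) → Z = 9
  (0, 8/3) → Z = 8
  (-8/13, 32/13) → Z = 120/13

The maximum is at (-8/13, 32/13). Substituting into each constraint, equality holds for C3 and C4; the remaining constraints have slack.

C3 and C4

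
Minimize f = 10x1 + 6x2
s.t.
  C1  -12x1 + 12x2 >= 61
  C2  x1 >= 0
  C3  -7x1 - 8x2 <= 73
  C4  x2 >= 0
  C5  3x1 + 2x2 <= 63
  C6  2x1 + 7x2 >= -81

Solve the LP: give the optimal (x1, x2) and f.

Vertices and f = 10x1 + 6x2:
  (0, 61/12) → f = 61/2
  (317/30, 313/20) → f = 5987/30
  (0, 63/2) → f = 189

The binding constraints are -12x1 + 12x2 = 61 and x1 = 0.
Solving simultaneously gives x1 = 0, x2 = 61/12.

x1 = 0, x2 = 61/12, minimum f = 61/2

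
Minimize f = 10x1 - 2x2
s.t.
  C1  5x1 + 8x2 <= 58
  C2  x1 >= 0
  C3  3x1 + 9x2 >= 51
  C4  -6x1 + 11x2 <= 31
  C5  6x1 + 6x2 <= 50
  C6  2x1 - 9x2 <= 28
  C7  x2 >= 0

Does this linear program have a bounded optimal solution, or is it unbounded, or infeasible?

Extreme points and f = 10x1 - 2x2:
  (94/29, 133/29) → f = 674/29
  (4, 13/3) → f = 94/3
  (182/51, 81/17) → f = 1334/51
The feasible region has finitely many vertices and no improving ray; the minimum is 674/29 at (94/29, 133/29).

bounded optimum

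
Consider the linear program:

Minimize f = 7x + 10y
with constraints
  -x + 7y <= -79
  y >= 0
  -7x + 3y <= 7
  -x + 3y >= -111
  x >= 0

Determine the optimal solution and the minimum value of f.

x = 79, y = 0, minimum f = 553

Extreme points and f = 7x + 10y:
  (79, 0) → f = 553
  (135, 8) → f = 1025
  (111, 0) → f = 777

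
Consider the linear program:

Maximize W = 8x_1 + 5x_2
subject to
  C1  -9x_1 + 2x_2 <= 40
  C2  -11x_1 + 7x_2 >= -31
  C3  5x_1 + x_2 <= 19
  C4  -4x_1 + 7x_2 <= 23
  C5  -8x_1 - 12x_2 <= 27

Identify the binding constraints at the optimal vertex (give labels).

C3 and C4

Corner points and W = 8x_1 + 5x_2:
  (-234/55, 47/55) → W = -1637/55
  (-267/62, 77/124) → W = -3887/124
  (82/23, 27/23) → W = 791/23
  (183/188, -545/188) → W = -1261/188
  (110/39, 191/39) → W = 1835/39

The maximum is at (110/39, 191/39). Substituting into each constraint, equality holds for C3 and C4; the remaining constraints have slack.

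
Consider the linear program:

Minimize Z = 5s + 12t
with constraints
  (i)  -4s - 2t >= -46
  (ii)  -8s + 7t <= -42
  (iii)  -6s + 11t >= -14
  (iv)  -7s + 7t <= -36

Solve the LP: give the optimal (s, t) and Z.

Vertices and Z = 5s + 12t:
  (267/28, 55/14) → Z = 2655/28
  (197/21, 89/21) → Z = 2053/21
  (298/35, 118/35) → Z = 2906/35

The binding constraints are -6s + 11t = -14 and -7s + 7t = -36.
Solving simultaneously gives s = 298/35, t = 118/35.

s = 298/35, t = 118/35, minimum Z = 2906/35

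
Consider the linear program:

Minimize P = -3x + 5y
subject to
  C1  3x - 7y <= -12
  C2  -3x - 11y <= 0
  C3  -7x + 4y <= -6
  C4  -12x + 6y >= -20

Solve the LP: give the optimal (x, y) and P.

Corner points and P = -3x + 5y:
  (90/37, 102/37) → P = 240/37
  (106/33, 34/11) → P = 64/11
  (22/3, 34/3) → P = 104/3

x = 106/33, y = 34/11, minimum P = 64/11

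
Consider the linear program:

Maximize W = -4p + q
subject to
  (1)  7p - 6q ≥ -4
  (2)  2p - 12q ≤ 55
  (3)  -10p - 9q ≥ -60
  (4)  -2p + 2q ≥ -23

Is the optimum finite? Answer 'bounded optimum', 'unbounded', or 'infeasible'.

Vertices and W = -4p + q:
  (-21/4, -131/24) → W = 373/24
  (108/41, 460/123) → W = -836/123
  (83/10, -16/5) → W = -182/5
  (327/38, -55/19) → W = -709/19
The feasible region has finitely many vertices and no improving ray; the maximum is 373/24 at (-21/4, -131/24).

bounded optimum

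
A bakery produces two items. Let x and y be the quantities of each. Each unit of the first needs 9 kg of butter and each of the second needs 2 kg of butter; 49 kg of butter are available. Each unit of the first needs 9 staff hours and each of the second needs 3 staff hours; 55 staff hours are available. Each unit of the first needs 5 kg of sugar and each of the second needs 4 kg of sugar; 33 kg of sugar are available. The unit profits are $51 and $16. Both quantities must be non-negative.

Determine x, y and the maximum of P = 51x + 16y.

x = 5, y = 2, maximum P = 287

Extreme points and P = 51x + 16y:
  (0, 0) → P = 0
  (0, 33/4) → P = 132
  (49/9, 0) → P = 833/3
  (5, 2) → P = 287

The binding constraints are 9x + 2y = 49 and 5x + 4y = 33.
Solving simultaneously gives x = 5, y = 2.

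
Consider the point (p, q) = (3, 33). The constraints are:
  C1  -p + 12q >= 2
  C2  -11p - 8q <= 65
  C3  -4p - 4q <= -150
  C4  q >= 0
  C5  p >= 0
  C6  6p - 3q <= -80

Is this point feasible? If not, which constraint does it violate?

not feasible — violates C3

Constraint C3: -4p - 4q = -144, which is not ≤ -150. All other constraints are satisfied.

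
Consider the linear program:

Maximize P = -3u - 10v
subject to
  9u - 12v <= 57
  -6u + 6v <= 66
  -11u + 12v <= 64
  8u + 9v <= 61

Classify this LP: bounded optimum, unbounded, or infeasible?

bounded optimum

Vertices and P = -3u - 10v:
  (-121/2, -401/8) → P = 2731/4
  (415/59, 31/59) → P = -1555/59
  (4/5, 91/15) → P = -946/15
The feasible region has finitely many vertices and no improving ray; the maximum is 2731/4 at (-121/2, -401/8).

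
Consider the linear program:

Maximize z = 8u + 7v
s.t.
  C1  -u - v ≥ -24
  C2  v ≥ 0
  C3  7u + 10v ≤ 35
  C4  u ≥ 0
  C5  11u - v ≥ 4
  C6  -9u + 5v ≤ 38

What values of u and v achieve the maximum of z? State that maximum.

u = 5, v = 0, maximum z = 40

Feasible corners and z = 8u + 7v:
  (5, 0) → z = 40
  (4/11, 0) → z = 32/11
  (25/39, 119/39) → z = 1033/39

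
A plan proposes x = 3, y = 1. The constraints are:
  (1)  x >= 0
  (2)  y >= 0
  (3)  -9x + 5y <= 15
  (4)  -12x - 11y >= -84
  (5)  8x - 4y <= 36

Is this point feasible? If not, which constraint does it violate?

feasible

(1): 3 ≥ 0 ✓
(2): 1 ≥ 0 ✓
(3): -22 ≤ 15 ✓
(4): -47 ≥ -84 ✓
(5): 20 ≤ 36 ✓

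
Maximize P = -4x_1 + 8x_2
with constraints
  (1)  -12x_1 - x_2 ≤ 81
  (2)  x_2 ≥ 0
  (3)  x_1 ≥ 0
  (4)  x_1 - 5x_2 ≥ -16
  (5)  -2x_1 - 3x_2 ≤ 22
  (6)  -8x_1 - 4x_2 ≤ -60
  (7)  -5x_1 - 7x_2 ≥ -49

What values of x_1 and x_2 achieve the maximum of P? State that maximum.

x_1 = 56/9, x_2 = 23/9, maximum P = -40/9

The binding constraints are -8x_1 - 4x_2 = -60 and -5x_1 - 7x_2 = -49.
Solving simultaneously gives x_1 = 56/9, x_2 = 23/9.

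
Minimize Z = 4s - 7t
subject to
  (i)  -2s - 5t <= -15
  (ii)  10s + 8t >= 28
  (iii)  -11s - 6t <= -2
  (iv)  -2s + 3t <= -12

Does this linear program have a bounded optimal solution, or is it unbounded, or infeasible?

unbounded

From the feasible point (105/16, 3/8), moving in the direction (3, 2) keeps every constraint satisfied while Z decreases without bound.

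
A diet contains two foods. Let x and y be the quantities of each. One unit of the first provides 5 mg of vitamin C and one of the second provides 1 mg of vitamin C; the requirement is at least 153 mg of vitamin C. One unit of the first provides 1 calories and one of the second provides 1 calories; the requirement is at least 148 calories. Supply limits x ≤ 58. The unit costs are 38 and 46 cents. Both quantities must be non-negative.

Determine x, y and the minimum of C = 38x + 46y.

x = 58, y = 90, minimum C = 6344

Vertices and C = 38x + 46y:
  (0, 153) → C = 7038
  (5/4, 587/4) → C = 6798
  (58, 90) → C = 6344
The feasible region is unbounded (it extends along (0, 1)), but C strictly increases along every unbounded feasible direction, so there is no improving ray and the minimum is attained at a vertex.

The binding constraints are x + y = 148 and x = 58.
Solving simultaneously gives x = 58, y = 90.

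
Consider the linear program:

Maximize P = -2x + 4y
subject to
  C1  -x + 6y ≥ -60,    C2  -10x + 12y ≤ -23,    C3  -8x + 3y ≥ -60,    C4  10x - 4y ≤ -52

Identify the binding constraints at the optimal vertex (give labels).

C2 and C4

Corner points and P = -2x + 4y:
  (-97/8, -577/48) → P = -143/6
  (-69/7, -163/14) → P = -188/7
  (-179/20, -75/8) → P = -98/5

The maximum is at (-179/20, -75/8). Substituting into each constraint, equality holds for C2 and C4; the remaining constraints have slack.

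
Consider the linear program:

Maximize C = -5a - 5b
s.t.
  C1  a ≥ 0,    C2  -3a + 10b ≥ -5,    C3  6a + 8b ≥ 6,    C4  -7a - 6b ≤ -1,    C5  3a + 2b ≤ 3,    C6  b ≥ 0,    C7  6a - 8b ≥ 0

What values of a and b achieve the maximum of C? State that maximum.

a = 1/2, b = 3/8, maximum C = -35/8

Vertices and C = -5a - 5b:
  (1, 0) → C = -5
  (1/2, 3/8) → C = -35/8
  (2/3, 1/2) → C = -35/6

The binding constraints are 6a + 8b = 6 and 6a - 8b = 0.
Solving simultaneously gives a = 1/2, b = 3/8.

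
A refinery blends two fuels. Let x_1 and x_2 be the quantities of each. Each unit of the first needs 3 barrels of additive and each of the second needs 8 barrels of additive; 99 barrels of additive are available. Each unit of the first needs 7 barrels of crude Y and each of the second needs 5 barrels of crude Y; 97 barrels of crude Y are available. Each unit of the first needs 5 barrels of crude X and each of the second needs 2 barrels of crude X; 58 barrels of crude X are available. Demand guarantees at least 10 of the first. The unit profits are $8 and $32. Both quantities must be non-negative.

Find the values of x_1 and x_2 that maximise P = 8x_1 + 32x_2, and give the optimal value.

x_1 = 10, x_2 = 4, maximum P = 208

Vertices and P = 8x_1 + 32x_2:
  (58/5, 0) → P = 464/5
  (10, 0) → P = 80
  (10, 4) → P = 208

The optimum lies where 5x_1 + 2x_2 = 58 and x_1 = 10.
Solving simultaneously gives x_1 = 10, x_2 = 4.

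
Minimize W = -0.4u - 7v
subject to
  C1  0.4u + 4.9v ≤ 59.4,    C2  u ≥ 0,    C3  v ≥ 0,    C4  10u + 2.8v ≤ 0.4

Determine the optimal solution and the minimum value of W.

u = 0, v = 1/7, minimum W = -1

Vertices and W = -0.4u - 7v:
  (0, 0) → W = 0
  (0, 1/7) → W = -1
  (1/25, 0) → W = -2/125

The binding constraints are u = 0 and 10u + 2.8v = 0.4.
Solving simultaneously gives u = 0, v = 1/7.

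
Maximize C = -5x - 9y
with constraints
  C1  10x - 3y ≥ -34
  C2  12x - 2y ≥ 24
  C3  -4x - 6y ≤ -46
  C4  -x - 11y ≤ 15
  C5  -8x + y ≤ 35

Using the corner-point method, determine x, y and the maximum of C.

Feasible corners and C = -5x - 9y:
  (35/4, 81/2) → C = -1633/4
  (59/20, 57/10) → C = -1321/20
  (298/19, -53/19) → C = -1013/19
The feasible region is unbounded (it extends along (3, 10), (11, -1)), but C strictly decreases along every unbounded feasible direction, so there is no improving ray and the maximum is attained at a vertex.

x = 298/19, y = -53/19, maximum C = -1013/19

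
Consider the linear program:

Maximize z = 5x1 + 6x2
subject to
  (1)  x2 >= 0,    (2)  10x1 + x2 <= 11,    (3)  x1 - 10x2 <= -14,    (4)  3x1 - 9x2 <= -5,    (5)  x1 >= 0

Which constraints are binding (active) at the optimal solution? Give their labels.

Extreme points and z = 5x1 + 6x2:
  (96/101, 151/101) → z = 1386/101
  (0, 11) → z = 66
  (0, 7/5) → z = 42/5

The maximum is at (0, 11). Substituting into each constraint, equality holds for (2) and (5); the remaining constraints have slack.

(2) and (5)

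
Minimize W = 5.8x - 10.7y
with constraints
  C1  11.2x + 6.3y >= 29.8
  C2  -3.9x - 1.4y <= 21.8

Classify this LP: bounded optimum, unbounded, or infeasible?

From the feasible point (-2558/127, 36038/889), moving in the direction (-1.4, 3.9) keeps every constraint satisfied while W decreases without bound.

unbounded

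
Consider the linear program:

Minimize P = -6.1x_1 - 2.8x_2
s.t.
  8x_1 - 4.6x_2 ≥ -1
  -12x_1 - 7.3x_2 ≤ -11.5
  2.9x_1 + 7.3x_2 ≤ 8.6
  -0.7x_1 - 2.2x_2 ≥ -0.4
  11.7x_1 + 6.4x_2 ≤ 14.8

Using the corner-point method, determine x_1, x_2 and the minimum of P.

Extreme points and P = -6.1x_1 - 2.8x_2:
  (2238/2129, -325/2129) → P = -63709/10645
  (4, -5) → P = -52/5
  (1500/1063, -284/1063) → P = -41774/5315

The binding constraints are -12x_1 - 7.3x_2 = -11.5 and 11.7x_1 + 6.4x_2 = 14.8.
Solving simultaneously gives x_1 = 4, x_2 = -5.

x_1 = 4, x_2 = -5, minimum P = -10.4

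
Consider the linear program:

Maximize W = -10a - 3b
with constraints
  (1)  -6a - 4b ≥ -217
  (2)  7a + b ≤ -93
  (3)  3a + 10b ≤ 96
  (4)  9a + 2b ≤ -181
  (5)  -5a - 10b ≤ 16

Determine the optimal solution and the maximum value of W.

a = -56, b = 132/5, maximum W = 2404/5

Vertices and W = -10a - 3b:
  (-143/6, 67/4) → W = 2257/12
  (-56, 132/5) → W = 2404/5
  (-889/40, 761/80) → W = 15497/80

The binding constraints are 3a + 10b = 96 and -5a - 10b = 16.
Solving simultaneously gives a = -56, b = 132/5.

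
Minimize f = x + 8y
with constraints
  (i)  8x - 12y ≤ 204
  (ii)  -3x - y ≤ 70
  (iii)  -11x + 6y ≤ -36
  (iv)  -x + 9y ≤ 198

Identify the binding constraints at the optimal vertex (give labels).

Corner points and f = x + 8y:
  (-66/7, -163/7) → f = -1370/7
  (351/5, 149/5) → f = 1543/5
  (504/31, 738/31) → f = 6408/31

The minimum is at (-66/7, -163/7). Substituting into each constraint, equality holds for (i) and (iii); the remaining constraints have slack.

(i) and (iii)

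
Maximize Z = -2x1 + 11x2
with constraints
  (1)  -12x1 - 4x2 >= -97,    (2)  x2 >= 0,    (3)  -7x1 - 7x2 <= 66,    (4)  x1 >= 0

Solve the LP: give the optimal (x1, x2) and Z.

Feasible corners and Z = -2x1 + 11x2:
  (97/12, 0) → Z = -97/6
  (0, 97/4) → Z = 1067/4
  (0, 0) → Z = 0

At the optimal vertex, -12x1 - 4x2 = -97 and x1 = 0.
Solving simultaneously gives x1 = 0, x2 = 97/4.

x1 = 0, x2 = 97/4, maximum Z = 1067/4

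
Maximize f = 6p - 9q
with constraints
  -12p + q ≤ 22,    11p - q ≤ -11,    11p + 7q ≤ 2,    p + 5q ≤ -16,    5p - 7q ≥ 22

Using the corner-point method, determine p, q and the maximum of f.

Vertices and f = 6p - 9q:
  (-11, -110) → f = 924
  (-176/79, -374/79) → f = 2310/79
  (-11/8, -33/8) → f = 231/8

At the optimal vertex, -12p + q = 22 and 11p - q = -11.
Solving simultaneously gives p = -11, q = -110.

p = -11, q = -110, maximum f = 924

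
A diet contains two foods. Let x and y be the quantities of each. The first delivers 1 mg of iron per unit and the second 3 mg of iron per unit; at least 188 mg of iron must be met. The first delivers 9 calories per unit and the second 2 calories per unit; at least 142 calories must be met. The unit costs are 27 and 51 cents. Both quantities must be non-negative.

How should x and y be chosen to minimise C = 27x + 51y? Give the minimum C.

Extreme points and C = 27x + 51y:
  (0, 71) → C = 3621
  (188, 0) → C = 5076
  (2, 62) → C = 3216
The feasible region is unbounded (it extends along (0, 1), (1, 0)), but C strictly increases along every unbounded feasible direction, so there is no improving ray and the minimum is attained at a vertex.

x = 2, y = 62, minimum C = 3216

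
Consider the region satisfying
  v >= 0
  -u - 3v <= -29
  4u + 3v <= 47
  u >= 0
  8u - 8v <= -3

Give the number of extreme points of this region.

3

Intersecting each pair of boundary lines and keeping only the points that satisfy every inequality leaves:
  (6, 23/3)
  (0, 29/3)
  (0, 47/3)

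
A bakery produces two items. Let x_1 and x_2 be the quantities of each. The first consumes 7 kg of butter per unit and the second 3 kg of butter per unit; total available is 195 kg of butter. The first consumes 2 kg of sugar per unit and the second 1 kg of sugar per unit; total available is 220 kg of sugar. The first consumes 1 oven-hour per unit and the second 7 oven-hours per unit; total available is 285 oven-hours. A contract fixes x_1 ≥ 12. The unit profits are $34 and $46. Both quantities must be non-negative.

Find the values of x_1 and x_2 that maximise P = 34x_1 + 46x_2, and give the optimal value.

x_1 = 12, x_2 = 37, maximum P = 2110

Feasible corners and P = 34x_1 + 46x_2:
  (195/7, 0) → P = 6630/7
  (12, 0) → P = 408
  (12, 37) → P = 2110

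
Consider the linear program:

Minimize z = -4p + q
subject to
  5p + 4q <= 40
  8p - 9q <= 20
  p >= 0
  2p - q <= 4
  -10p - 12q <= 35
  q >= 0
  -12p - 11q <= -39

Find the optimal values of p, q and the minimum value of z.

p = 56/13, q = 60/13, minimum z = -164/13

Extreme points and z = -4p + q:
  (0, 10) → z = 10
  (56/13, 60/13) → z = -164/13
  (0, 39/11) → z = 39/11
  (83/34, 15/17) → z = -151/17

The optimum lies where 5p + 4q = 40 and 2p - q = 4.
Solving simultaneously gives p = 56/13, q = 60/13.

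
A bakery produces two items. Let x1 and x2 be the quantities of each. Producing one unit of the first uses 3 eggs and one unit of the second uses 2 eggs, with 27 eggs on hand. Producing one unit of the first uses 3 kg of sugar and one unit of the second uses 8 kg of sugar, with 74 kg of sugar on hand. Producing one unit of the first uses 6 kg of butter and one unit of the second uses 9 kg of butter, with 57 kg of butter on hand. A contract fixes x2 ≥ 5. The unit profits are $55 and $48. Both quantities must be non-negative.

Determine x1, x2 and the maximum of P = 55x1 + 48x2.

x1 = 2, x2 = 5, maximum P = 350

Corner points and P = 55x1 + 48x2:
  (0, 19/3) → P = 304
  (0, 5) → P = 240
  (2, 5) → P = 350

The optimum lies where 6x1 + 9x2 = 57 and x2 = 5.
Solving simultaneously gives x1 = 2, x2 = 5.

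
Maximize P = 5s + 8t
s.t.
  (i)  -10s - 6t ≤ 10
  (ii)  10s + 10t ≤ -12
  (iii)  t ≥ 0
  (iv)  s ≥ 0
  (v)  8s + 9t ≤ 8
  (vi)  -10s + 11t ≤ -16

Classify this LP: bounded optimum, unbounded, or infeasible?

infeasible

The boundaries -10s - 6t = 10 and s = 0 meet at (0, -5/3), but that point violates t ≥ 0. Every candidate vertex is excluded by some other constraint, so the feasible region is empty.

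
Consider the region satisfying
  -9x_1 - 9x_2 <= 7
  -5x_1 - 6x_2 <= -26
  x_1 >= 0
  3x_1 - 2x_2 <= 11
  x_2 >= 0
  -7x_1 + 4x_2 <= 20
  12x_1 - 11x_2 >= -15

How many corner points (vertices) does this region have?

Intersecting each pair of boundary lines and keeping only the points that satisfy every inequality leaves:
  (59/14, 23/28)
  (196/127, 387/127)
  (151/9, 59/3)

3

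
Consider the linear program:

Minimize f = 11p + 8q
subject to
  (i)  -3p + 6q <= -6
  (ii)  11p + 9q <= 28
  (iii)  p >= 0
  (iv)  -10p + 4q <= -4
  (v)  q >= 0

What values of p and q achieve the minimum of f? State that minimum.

p = 2, q = 0, minimum f = 22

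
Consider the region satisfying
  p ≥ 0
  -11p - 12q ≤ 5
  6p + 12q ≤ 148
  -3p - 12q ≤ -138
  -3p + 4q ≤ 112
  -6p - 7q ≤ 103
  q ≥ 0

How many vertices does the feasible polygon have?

3

Pairwise boundary intersections that survive every other constraint:
  (0, 37/3)
  (0, 23/2)
  (10/3, 32/3)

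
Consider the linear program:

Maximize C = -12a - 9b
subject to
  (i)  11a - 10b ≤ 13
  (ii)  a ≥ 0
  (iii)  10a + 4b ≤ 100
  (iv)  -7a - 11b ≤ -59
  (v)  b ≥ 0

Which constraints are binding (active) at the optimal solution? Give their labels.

(ii) and (iv)

Vertices and C = -12a - 9b:
  (263/36, 485/72) → C = -3559/24
  (733/191, 558/191) → C = -13818/191
  (0, 25) → C = -225
  (0, 59/11) → C = -531/11

The maximum is at (0, 59/11). Substituting into each constraint, equality holds for (ii) and (iv); the remaining constraints have slack.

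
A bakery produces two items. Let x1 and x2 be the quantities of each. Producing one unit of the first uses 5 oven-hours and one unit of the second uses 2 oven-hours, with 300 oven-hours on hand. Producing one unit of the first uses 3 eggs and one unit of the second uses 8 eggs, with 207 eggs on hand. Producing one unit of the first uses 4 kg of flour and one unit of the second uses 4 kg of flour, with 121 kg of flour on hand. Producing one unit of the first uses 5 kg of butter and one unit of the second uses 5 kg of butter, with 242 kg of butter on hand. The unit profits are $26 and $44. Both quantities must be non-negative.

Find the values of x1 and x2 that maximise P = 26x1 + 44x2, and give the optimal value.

Extreme points and P = 26x1 + 44x2:
  (0, 0) → P = 0
  (0, 207/8) → P = 2277/2
  (121/4, 0) → P = 1573/2
  (7, 93/4) → P = 1205

The optimum lies where 3x1 + 8x2 = 207 and 4x1 + 4x2 = 121.
Solving simultaneously gives x1 = 7, x2 = 93/4.

x1 = 7, x2 = 93/4, maximum P = 1205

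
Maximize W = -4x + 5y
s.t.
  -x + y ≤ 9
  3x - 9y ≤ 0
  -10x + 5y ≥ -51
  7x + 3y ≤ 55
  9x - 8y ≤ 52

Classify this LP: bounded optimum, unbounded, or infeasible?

bounded optimum

Extreme points and W = -4x + 5y:
  (-27/2, -9/2) → W = 63/2
  (14/5, 59/5) → W = 239/5
  (153/25, 51/25) → W = -357/25
  (428/65, 193/65) → W = -747/65
The feasible region has finitely many vertices and no improving ray; the maximum is 239/5 at (14/5, 59/5).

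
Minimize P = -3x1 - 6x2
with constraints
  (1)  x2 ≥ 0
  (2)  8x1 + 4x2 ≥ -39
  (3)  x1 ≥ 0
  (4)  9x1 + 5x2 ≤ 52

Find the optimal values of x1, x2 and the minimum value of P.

x1 = 0, x2 = 52/5, minimum P = -312/5

The optimum lies where x1 = 0 and 9x1 + 5x2 = 52.
Solving simultaneously gives x1 = 0, x2 = 52/5.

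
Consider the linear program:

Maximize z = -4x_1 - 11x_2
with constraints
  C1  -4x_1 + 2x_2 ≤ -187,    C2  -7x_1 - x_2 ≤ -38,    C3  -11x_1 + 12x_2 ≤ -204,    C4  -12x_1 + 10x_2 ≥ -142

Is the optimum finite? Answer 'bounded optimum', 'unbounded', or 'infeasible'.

The boundaries -4x_1 + 2x_2 = -187 and -7x_1 - x_2 = -38 meet at (263/18, -1157/18), but that point violates -12x_1 + 10x_2 ≥ -142. Every candidate vertex is excluded by some other constraint, so the feasible region is empty.

infeasible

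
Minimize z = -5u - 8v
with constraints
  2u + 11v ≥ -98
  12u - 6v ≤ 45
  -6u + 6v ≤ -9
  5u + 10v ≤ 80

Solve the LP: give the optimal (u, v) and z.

u = 6, v = 9/2, minimum z = -66

Corner points and z = -5u - 8v:
  (-31/48, -211/24) → z = 1177/16
  (-163/26, -101/13) → z = 187/2
  (6, 9/2) → z = -66

The optimum lies where 12u - 6v = 45 and -6u + 6v = -9.
Solving simultaneously gives u = 6, v = 9/2.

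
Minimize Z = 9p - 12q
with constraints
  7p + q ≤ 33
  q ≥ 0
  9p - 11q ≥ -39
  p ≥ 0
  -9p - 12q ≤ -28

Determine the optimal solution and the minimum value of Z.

Vertices and Z = 9p - 12q:
  (33/7, 0) → Z = 297/7
  (162/43, 285/43) → Z = -1962/43
  (28/9, 0) → Z = 28
  (0, 39/11) → Z = -468/11
  (0, 7/3) → Z = -28

p = 162/43, q = 285/43, minimum Z = -1962/43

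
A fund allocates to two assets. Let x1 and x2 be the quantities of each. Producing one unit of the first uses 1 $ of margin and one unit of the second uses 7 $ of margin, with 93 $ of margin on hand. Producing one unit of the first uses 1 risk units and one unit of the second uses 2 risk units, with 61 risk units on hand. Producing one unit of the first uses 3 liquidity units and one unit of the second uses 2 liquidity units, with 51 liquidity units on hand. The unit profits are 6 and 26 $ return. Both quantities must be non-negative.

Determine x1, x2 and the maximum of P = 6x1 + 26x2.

x1 = 9, x2 = 12, maximum P = 366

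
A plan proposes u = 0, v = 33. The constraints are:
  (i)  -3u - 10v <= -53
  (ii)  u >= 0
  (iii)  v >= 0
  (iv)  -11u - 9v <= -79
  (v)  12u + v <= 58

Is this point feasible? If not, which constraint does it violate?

(i): -330 ≤ -53 ✓
(ii): 0 ≥ 0 ✓
(iii): 33 ≥ 0 ✓
(iv): -297 ≤ -79 ✓
(v): 33 ≤ 58 ✓

feasible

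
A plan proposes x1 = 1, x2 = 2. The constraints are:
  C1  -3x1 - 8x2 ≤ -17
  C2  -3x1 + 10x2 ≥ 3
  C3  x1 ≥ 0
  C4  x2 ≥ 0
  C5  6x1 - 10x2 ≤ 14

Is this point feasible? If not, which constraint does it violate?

feasible

C1: -19 ≤ -17 ✓
C2: 17 ≥ 3 ✓
C3: 1 ≥ 0 ✓
C4: 2 ≥ 0 ✓
C5: -14 ≤ 14 ✓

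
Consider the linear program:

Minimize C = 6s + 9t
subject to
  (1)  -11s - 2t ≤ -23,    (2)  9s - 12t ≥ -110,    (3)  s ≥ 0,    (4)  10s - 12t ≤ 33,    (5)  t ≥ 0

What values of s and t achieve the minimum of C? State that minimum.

Vertices and C = 6s + 9t:
  (28/75, 1417/150) → C = 4363/50
  (23/11, 0) → C = 138/11
  (143, 1397/12) → C = 7623/4
  (33/10, 0) → C = 99/5

s = 23/11, t = 0, minimum C = 138/11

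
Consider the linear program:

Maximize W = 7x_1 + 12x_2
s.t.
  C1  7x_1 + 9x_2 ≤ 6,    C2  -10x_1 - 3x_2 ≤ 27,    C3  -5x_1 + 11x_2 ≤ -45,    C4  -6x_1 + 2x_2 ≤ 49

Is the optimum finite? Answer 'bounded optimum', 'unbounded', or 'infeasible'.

bounded optimum

Corner points and W = 7x_1 + 12x_2:
  (471/122, -285/122) → W = -123/122
  (-162/125, -117/25) → W = -8154/125
The feasible region has finitely many vertices and no improving ray; the maximum is -123/122 at (471/122, -285/122).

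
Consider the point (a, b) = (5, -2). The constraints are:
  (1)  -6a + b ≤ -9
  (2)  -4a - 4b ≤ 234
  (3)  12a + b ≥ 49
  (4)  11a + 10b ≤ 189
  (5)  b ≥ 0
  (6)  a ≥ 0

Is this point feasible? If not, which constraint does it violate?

Constraint (5): b = -2, which is not ≥ 0. All other constraints are satisfied.

not feasible — violates (5)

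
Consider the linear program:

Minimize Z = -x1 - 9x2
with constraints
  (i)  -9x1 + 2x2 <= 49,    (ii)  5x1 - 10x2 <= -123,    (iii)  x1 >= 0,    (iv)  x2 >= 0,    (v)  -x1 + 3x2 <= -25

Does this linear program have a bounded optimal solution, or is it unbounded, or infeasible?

infeasible

The boundaries -9x1 + 2x2 = 49 and x1 = 0 meet at (0, 49/2), but that point violates -x1 + 3x2 ≤ -25. Every candidate vertex is excluded by some other constraint, so the feasible region is empty.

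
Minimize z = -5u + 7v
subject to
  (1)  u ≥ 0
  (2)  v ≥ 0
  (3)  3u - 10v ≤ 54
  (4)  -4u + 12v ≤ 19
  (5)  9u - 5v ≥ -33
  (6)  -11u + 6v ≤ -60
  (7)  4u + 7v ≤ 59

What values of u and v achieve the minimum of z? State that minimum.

u = 59/4, v = 0, minimum z = -295/4

Corner points and z = -5u + 7v:
  (60/11, 0) → z = -300/11
  (59/4, 0) → z = -295/4
  (774/101, 409/101) → z = -1007/101

The binding constraints are v = 0 and 4u + 7v = 59.
Solving simultaneously gives u = 59/4, v = 0.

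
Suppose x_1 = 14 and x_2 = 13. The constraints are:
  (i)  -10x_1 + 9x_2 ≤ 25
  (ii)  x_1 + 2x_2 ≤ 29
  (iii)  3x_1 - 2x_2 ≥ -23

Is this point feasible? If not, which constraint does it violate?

not feasible — violates (ii)

Constraint (ii): x_1 + 2x_2 = 40, which is not ≤ 29. All other constraints are satisfied.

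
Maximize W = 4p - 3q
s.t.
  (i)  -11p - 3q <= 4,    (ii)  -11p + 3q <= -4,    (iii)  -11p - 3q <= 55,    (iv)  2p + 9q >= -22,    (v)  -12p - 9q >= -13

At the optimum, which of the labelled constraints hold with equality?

(iv) and (v)

Corner points and W = 4p - 3q:
  (0, -4/3) → W = 4
  (10/31, -78/31) → W = 274/31
  (5/9, 19/27) → W = 1/9
  (7/2, -29/9) → W = 71/3

The maximum is at (7/2, -29/9). Substituting into each constraint, equality holds for (iv) and (v); the remaining constraints have slack.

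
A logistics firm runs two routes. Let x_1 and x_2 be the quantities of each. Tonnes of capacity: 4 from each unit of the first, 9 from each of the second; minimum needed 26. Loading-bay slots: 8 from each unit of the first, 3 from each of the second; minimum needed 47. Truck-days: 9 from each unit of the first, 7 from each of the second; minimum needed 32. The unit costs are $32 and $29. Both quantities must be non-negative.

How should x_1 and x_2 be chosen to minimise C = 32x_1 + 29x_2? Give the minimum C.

Vertices and C = 32x_1 + 29x_2:
  (0, 47/3) → C = 1363/3
  (13/2, 0) → C = 208
  (23/4, 1/3) → C = 581/3
The feasible region is unbounded (it extends along (0, 1), (1, 0)), but C strictly increases along every unbounded feasible direction, so there is no improving ray and the minimum is attained at a vertex.

The optimum lies where 4x_1 + 9x_2 = 26 and 8x_1 + 3x_2 = 47.
Solving simultaneously gives x_1 = 23/4, x_2 = 1/3.

x_1 = 23/4, x_2 = 1/3, minimum C = 581/3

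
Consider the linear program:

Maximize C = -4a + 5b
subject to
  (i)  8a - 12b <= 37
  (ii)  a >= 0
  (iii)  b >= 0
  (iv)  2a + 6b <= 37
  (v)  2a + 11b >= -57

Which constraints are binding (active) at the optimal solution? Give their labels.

Vertices and C = -4a + 5b:
  (37/8, 0) → C = -37/2
  (37/4, 37/12) → C = -259/12
  (0, 0) → C = 0
  (0, 37/6) → C = 185/6

The maximum is at (0, 37/6). Substituting into each constraint, equality holds for (ii) and (iv); the remaining constraints have slack.

(ii) and (iv)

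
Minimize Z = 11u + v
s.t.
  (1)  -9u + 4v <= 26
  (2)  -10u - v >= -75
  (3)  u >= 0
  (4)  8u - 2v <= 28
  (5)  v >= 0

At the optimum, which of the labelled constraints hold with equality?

Corner points and Z = 11u + v:
  (274/49, 935/49) → Z = 3949/49
  (0, 13/2) → Z = 13/2
  (89/14, 80/7) → Z = 1139/14
  (0, 0) → Z = 0
  (7/2, 0) → Z = 77/2

The minimum is at (0, 0). Substituting into each constraint, equality holds for (3) and (5); the remaining constraints have slack.

(3) and (5)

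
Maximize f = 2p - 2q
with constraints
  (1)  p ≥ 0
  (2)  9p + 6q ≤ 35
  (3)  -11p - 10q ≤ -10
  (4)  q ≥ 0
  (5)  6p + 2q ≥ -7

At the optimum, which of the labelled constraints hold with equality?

(2) and (4)

Extreme points and f = 2p - 2q:
  (0, 35/6) → f = -35/3
  (0, 1) → f = -2
  (35/9, 0) → f = 70/9
  (10/11, 0) → f = 20/11

The maximum is at (35/9, 0). Substituting into each constraint, equality holds for (2) and (4); the remaining constraints have slack.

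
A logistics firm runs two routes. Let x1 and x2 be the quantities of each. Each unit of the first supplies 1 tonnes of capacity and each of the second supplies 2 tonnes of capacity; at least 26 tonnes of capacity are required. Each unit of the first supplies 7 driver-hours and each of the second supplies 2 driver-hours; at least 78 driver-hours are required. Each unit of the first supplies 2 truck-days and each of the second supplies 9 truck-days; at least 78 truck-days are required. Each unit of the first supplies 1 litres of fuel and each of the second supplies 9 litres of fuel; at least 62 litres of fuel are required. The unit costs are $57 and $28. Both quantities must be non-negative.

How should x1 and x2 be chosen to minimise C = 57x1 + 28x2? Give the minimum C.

Extreme points and C = 57x1 + 28x2:
  (0, 39) → C = 1092
  (62, 0) → C = 3534
  (26/3, 26/3) → C = 2210/3
  (78/5, 26/5) → C = 5174/5
  (16, 46/9) → C = 9496/9
The feasible region is unbounded (it extends along (0, 1), (1, 0)), but C strictly increases along every unbounded feasible direction, so there is no improving ray and the minimum is attained at a vertex.

x1 = 26/3, x2 = 26/3, minimum C = 2210/3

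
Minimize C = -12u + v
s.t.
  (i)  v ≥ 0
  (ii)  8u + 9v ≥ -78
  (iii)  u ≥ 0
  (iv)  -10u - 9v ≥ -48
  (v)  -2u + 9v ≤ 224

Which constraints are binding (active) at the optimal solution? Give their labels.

(i) and (iv)

Vertices and C = -12u + v:
  (0, 0) → C = 0
  (24/5, 0) → C = -288/5
  (0, 16/3) → C = 16/3

The minimum is at (24/5, 0). Substituting into each constraint, equality holds for (i) and (iv); the remaining constraints have slack.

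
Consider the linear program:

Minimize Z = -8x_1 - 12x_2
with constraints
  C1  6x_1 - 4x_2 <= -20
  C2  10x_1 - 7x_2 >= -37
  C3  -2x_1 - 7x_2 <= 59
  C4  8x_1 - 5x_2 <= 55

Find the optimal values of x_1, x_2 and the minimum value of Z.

x_1 = 4, x_2 = 11, minimum Z = -164

Extreme points and Z = -8x_1 - 12x_2:
  (4, 11) → Z = -164
  (-188/25, -157/25) → Z = 3388/25
  (-8, -43/7) → Z = 964/7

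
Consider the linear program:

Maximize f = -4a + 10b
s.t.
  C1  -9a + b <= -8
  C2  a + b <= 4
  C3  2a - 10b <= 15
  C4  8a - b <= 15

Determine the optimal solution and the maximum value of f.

a = 6/5, b = 14/5, maximum f = 116/5

Vertices and f = -4a + 10b:
  (6/5, 14/5) → f = 116/5
  (65/88, -119/88) → f = -725/44
  (19/9, 17/9) → f = 94/9
  (45/26, -15/13) → f = -240/13

The optimum lies where -9a + b = -8 and a + b = 4.
Solving simultaneously gives a = 6/5, b = 14/5.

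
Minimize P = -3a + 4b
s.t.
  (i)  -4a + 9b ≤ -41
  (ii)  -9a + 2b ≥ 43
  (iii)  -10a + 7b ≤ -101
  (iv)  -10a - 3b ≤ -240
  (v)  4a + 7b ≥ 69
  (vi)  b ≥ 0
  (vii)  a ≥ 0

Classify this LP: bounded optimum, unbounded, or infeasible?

The boundaries -4a + 9b = -41 and -10a - 3b = -240 meet at (761/34, 275/51), but that point violates -9a + 2b ≥ 43. Every candidate vertex is excluded by some other constraint, so the feasible region is empty.

infeasible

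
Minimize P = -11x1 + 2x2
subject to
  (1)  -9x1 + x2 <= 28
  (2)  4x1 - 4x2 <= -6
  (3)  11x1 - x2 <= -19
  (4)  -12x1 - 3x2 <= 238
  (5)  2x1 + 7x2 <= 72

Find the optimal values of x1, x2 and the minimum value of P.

Feasible corners and P = -11x1 + 2x2:
  (-53/16, -29/16) → P = 525/16
  (-124/65, 704/65) → P = 2772/65
  (-7/4, -1/4) → P = 75/4
  (-61/79, 830/79) → P = 2331/79

At the optimal vertex, 4x1 - 4x2 = -6 and 11x1 - x2 = -19.
Solving simultaneously gives x1 = -7/4, x2 = -1/4.

x1 = -7/4, x2 = -1/4, minimum P = 75/4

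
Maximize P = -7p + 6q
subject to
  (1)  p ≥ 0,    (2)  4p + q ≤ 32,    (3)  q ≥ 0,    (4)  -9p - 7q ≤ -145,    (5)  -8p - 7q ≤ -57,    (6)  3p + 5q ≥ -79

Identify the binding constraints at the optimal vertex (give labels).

Feasible corners and P = -7p + 6q:
  (0, 32) → P = 192
  (0, 145/7) → P = 870/7
  (79/19, 292/19) → P = 1199/19

The maximum is at (0, 32). Substituting into each constraint, equality holds for (1) and (2); the remaining constraints have slack.

(1) and (2)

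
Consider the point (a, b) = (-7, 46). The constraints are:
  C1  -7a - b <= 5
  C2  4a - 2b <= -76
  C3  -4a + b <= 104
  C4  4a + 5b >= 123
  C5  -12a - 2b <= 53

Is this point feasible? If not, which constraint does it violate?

feasible

C1: 3 ≤ 5 ✓
C2: -120 ≤ -76 ✓
C3: 74 ≤ 104 ✓
C4: 202 ≥ 123 ✓
C5: -8 ≤ 53 ✓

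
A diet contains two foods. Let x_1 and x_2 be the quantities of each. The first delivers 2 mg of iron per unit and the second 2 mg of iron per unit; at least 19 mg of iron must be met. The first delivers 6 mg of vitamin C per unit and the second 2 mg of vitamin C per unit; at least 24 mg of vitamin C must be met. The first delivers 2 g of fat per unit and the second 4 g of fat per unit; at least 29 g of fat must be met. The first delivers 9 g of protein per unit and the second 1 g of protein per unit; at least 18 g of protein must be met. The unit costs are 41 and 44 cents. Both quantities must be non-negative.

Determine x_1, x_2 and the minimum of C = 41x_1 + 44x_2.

x_1 = 9/2, x_2 = 5, minimum C = 809/2

Extreme points and C = 41x_1 + 44x_2:
  (0, 18) → C = 792
  (29/2, 0) → C = 1189/2
  (5/4, 33/4) → C = 1657/4
  (9/2, 5) → C = 809/2
  (1, 9) → C = 437
The feasible region is unbounded (it extends along (0, 1), (1, 0)), but C strictly increases along every unbounded feasible direction, so there is no improving ray and the minimum is attained at a vertex.

The optimum lies where 2x_1 + 2x_2 = 19 and 2x_1 + 4x_2 = 29.
Solving simultaneously gives x_1 = 9/2, x_2 = 5.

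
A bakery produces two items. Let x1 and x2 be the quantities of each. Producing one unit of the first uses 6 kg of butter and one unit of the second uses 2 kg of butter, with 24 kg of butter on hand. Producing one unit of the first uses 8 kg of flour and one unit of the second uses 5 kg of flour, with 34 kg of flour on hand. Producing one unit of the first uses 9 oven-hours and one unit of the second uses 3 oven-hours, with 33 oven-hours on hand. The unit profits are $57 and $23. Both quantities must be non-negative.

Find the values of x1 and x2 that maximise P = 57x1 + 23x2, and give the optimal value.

Feasible corners and P = 57x1 + 23x2:
  (0, 0) → P = 0
  (0, 34/5) → P = 782/5
  (11/3, 0) → P = 209
  (3, 2) → P = 217

The optimum lies where 8x1 + 5x2 = 34 and 9x1 + 3x2 = 33.
Solving simultaneously gives x1 = 3, x2 = 2.

x1 = 3, x2 = 2, maximum P = 217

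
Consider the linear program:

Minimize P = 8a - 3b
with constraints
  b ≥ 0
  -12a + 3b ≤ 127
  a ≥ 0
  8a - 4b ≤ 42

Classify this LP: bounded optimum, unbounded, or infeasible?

From the feasible point (0, 0), moving in the direction (3, 12) keeps every constraint satisfied while P decreases without bound.

unbounded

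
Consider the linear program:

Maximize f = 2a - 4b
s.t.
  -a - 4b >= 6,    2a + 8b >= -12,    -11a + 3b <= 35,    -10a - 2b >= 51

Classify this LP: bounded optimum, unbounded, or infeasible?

The boundaries -a - 4b = 6 and -11a + 3b = 35 meet at (-158/47, -31/47), but that point violates -10a - 2b ≥ 51. Every candidate vertex is excluded by some other constraint, so the feasible region is empty.

infeasible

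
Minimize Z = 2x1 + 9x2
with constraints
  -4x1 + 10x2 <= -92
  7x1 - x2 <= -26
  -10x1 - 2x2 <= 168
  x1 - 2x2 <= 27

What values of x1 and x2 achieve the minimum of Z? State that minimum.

Corner points and Z = 2x1 + 9x2:
  (-16/3, -34/3) → Z = -338/3
  (-374/27, -398/27) → Z = -4330/27
  (-79/13, -215/13) → Z = -161
  (-141/11, -219/11) → Z = -2253/11

x1 = -141/11, x2 = -219/11, minimum Z = -2253/11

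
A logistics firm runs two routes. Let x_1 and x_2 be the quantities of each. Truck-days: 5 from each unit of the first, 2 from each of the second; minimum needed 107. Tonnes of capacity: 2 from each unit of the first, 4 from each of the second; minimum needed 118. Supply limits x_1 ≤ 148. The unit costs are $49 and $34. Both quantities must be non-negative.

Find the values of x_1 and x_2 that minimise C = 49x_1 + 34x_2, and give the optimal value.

x_1 = 12, x_2 = 47/2, minimum C = 1387

Vertices and C = 49x_1 + 34x_2:
  (0, 107/2) → C = 1819
  (59, 0) → C = 2891
  (148, 0) → C = 7252
  (12, 47/2) → C = 1387
The feasible region is unbounded (it extends along (0, 1)), but C strictly increases along every unbounded feasible direction, so there is no improving ray and the minimum is attained at a vertex.

The optimum lies where 5x_1 + 2x_2 = 107 and 2x_1 + 4x_2 = 118.
Solving simultaneously gives x_1 = 12, x_2 = 47/2.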